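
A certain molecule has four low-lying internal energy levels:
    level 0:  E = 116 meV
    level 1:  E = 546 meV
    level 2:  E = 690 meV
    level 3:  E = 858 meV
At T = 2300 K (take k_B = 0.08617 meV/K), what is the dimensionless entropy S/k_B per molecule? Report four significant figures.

0.5926

k_BT = 0.08617 × 2300 K = 198.191 meV.
Eᵢ/kT = 0.585294, 2.75492, 3.48149, 4.32916.
Z = Σ e^(−Eᵢ/kT) = e^(−0.585294) + e^(−2.75492) + e^(−3.48149) + e^(−4.32916) = 0.556942 + 0.0636141 + 0.0307615 + 0.0131786 = 0.664496.
⟨E⟩ = Σ EᵢPᵢ = 198.453 meV.
S/k_B = ln Z + ⟨E⟩/kT = ln(0.664496) + 198.453/198.191 = -0.408726 + 1.00132 = 0.5926.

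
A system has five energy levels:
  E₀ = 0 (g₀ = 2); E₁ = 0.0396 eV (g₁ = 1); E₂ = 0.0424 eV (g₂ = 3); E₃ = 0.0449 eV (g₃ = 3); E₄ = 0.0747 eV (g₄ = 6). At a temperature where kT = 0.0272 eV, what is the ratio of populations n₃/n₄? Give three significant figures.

n₃/n₄ = (g₃/g₄) exp[−(E₃−E₄)/kT] = (3/6) × exp(−(-0.0298 eV)/(0.0272 eV)) = (3/6) × exp(1.0956) = 1.50.

1.50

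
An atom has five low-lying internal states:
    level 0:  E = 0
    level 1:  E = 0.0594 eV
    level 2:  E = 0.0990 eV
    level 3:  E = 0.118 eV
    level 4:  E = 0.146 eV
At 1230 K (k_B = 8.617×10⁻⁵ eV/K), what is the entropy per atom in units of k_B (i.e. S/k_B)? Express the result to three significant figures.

1.48

k_BT = 8.617×10⁻⁵ × 1230 K = 0.10599 eV.
Eᵢ/kT = 0, 0.56043, 0.93405, 1.1133, 1.3775.
Z = Σ e^(−Eᵢ/kT) = e^(−0) + e^(−0.56043) + e^(−0.93405) + e^(−1.1133) + e^(−1.3775) = 1.0000 + 0.57096 + 0.39296 + 0.32847 + 0.25221 = 2.5446.
⟨E⟩ = Σ EᵢPᵢ = 0.058320 eV.
S/k_B = ln Z + ⟨E⟩/kT = ln(2.5446) + 0.058320/0.10599 = 0.93397 + 0.55024 = 1.48.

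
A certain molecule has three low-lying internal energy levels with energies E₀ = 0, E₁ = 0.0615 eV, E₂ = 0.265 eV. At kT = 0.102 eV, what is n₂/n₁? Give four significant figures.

0.1360

n₂/n₁ = exp[−(E₂−E₁)/kT] = exp(−(0.2035 eV)/(0.102 eV)) = exp(-1.99510) = 0.1360.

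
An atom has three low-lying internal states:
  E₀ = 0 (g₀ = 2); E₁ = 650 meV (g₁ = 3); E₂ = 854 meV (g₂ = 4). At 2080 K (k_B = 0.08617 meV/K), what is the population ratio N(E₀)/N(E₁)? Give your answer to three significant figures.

25.1

k_BT = 0.08617 × 2080 K = 179.23 meV.
n₀/n₁ = (g₀/g₁) exp[−(E₀−E₁)/kT] = (2/3) × exp(−(-650 meV)/(179.23 meV)) = (2/3) × exp(3.6266) = 25.1.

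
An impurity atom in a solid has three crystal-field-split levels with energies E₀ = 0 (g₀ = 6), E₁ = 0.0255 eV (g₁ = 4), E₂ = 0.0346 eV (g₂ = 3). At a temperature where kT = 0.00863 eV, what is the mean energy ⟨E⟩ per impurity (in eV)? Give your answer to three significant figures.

0.00115 eV

Eᵢ/kT = 0, 2.9548, 4.0093.
Z = Σ gᵢe^(−Eᵢ/kT) = 6·e^(−0) + 4·e^(−2.9548) + 3·e^(−4.0093) = 6.0000 + 0.20836 + 0.054438 = 6.2628.
⟨E⟩ = Σ Eᵢ gᵢe^(−Eᵢ/kT) / Z = (0·6.0000 + 0.0255·0.20836 + 0.0346·0.054438) / 6.2628 = 0.00115 eV.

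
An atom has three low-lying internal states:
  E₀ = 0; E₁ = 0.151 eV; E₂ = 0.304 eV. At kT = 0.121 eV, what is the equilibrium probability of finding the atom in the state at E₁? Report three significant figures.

Eᵢ/kT = 0, 1.2479, 2.5124.
Z = Σ e^(−Eᵢ/kT) = e^(−0) + e^(−1.2479) + e^(−2.5124) = 1.0000 + 0.28711 + 0.081073 = 1.3682.
P₁ = e^(−E₁/kT) / Z = 0.28711/1.3682 = 0.210.

0.210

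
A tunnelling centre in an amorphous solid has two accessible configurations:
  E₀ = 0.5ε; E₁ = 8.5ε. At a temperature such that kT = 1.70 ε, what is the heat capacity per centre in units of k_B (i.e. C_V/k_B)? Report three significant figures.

0.197

Eᵢ/kT = 0.29412, 5.0000.
Z = Σ e^(−Eᵢ/kT) = e^(−0.29412) + e^(−5.0000) = 0.74519 + 0.0067379 = 0.75193.
⟨E⟩ = 0.57169 ε, ⟨E²⟩ = 0.89518 ε².
C_V/k_B = (⟨E²⟩ − ⟨E⟩²)/(kT)² = (0.89518 − 0.32683)/2.8900 = 0.197.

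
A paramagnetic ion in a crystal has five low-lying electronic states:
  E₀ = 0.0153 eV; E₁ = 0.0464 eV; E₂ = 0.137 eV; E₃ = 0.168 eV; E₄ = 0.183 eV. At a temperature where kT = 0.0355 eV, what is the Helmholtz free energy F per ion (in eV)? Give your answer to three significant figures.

Eᵢ/kT = 0.43099, 1.3070, 3.8592, 4.7324, 5.1549.
Z = Σ e^(−Eᵢ/kT) = e^(−0.43099) + e^(−1.3070) + e^(−3.8592) + e^(−4.7324) + e^(−5.1549) = 0.64987 + 0.27063 + 0.021085 + 0.0088053 + 0.0057711 = 0.95616.
F = −kT ln Z = −0.0355 × ln(0.95616) = −0.0355 × -0.044830 = 0.00159 eV.

0.00159 eV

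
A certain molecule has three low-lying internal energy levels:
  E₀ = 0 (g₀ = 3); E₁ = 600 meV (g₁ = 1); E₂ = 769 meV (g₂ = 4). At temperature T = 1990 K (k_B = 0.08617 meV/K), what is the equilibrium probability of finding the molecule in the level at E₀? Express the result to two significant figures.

0.98

k_BT = 0.08617 × 1990 K = 171.5 meV.
Eᵢ/kT = 0, 3.499, 4.484.
Z = Σ gᵢe^(−Eᵢ/kT) = 3·e^(−0) + 1·e^(−3.499) + 4·e^(−4.484) = 3.000 + 0.03023 + 0.04515 = 3.075.
P₀ = g₀ e^(−E₀/kT) / Z = 3.000/3.075 = 0.98.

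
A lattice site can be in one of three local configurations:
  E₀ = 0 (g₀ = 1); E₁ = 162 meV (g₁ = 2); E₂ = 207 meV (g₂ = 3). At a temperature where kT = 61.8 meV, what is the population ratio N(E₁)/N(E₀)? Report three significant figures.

0.145

n₁/n₀ = (g₁/g₀) exp[−(E₁−E₀)/kT] = (2/1) × exp(−(162 meV)/(61.8 meV)) = (2/1) × exp(-2.6214) = 0.145.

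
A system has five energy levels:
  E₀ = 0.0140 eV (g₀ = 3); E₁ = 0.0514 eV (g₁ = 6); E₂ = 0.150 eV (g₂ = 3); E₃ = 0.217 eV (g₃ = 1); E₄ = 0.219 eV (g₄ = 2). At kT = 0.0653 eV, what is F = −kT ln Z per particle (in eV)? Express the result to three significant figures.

-0.112 eV

Eᵢ/kT = 0.21440, 0.78714, 2.2971, 3.3231, 3.3538.
Z = Σ gᵢe^(−Eᵢ/kT) = 3·e^(−0.21440) + 6·e^(−0.78714) + 3·e^(−2.2971) + 1·e^(−3.3231) + 2·e^(−3.3538) = 2.4211 + 2.7309 + 0.30165 + 0.036041 + 0.069903 = 5.5596.
F = −kT ln Z = −0.0653 × ln(5.5596) = −0.0653 × 1.7155 = -0.112 eV.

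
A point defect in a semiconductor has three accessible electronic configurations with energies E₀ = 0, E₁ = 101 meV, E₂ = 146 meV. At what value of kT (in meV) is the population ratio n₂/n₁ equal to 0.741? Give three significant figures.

150 meV

n₂/n₁ = exp[−(E₂−E₁)/kT] = 0.741.
⇒ (E₂−E₁)/kT = ln(1/0.741) = ln(1.3495) = 0.29973.
kT = 45 meV / 0.29973 = 150 meV.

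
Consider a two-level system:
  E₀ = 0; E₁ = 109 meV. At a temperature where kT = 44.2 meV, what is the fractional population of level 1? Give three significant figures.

0.0783

Eᵢ/kT = 0, 2.4661.
Z = Σ e^(−Eᵢ/kT) = e^(−0) + e^(−2.4661) = 1.0000 + 0.084915 = 1.0849.
P₁ = e^(−E₁/kT) / Z = 0.084915/1.0849 = 0.0783.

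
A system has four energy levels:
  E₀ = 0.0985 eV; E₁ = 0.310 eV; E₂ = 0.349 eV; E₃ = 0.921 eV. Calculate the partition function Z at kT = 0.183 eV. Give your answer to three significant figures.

Eᵢ/kT = 0.53825, 1.6940, 1.9071, 5.0328.
Z = Σ e^(−Eᵢ/kT) = e^(−0.53825) + e^(−1.6940) + e^(−1.9071) + e^(−5.0328) = 0.58377 + 0.18378 + 0.14851 + 0.0065205 = 0.92258.

Z = 0.923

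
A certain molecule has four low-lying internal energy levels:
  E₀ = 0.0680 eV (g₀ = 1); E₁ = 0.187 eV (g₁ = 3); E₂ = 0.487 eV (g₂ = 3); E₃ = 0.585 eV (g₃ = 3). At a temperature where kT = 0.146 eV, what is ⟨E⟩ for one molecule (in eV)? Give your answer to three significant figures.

Eᵢ/kT = 0.46575, 1.2808, 3.3356, 4.0068.
Z = Σ gᵢe^(−Eᵢ/kT) = 1·e^(−0.46575) + 3·e^(−1.2808) + 3·e^(−3.3356) + 3·e^(−4.0068) = 0.62766 + 0.83344 + 0.10678 + 0.054575 = 1.6225.
⟨E⟩ = Σ Eᵢ gᵢe^(−Eᵢ/kT) / Z = (0.0680·0.62766 + 0.187·0.83344 + 0.487·0.10678 + 0.585·0.054575) / 1.6225 = 0.174 eV.

0.174 eV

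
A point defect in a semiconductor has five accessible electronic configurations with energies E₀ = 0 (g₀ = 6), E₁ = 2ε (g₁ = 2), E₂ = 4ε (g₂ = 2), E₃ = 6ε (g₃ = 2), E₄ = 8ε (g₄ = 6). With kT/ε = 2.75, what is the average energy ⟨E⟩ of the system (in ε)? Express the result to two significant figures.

0.97 ε

Eᵢ/kT = 0, 0.7273, 1.455, 2.182, 2.909.
Z = Σ gᵢe^(−Eᵢ/kT) = 6·e^(−0) + 2·e^(−0.7273) + 2·e^(−1.455) + 2·e^(−2.182) + 6·e^(−2.909) = 6.000 + 0.9664 + 0.4668 + 0.2256 + 0.3272 = 7.986.
⟨E⟩ = Σ Eᵢ gᵢe^(−Eᵢ/kT) / Z = (0·6.000 + 2·0.9664 + 4·0.4668 + 6·0.2256 + 8·0.3272) / 7.986 = 0.97 ε.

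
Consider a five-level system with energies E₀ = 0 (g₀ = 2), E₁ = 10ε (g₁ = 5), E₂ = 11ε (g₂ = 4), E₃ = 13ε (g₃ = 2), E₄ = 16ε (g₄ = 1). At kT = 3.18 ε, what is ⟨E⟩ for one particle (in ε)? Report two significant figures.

1.7 ε

Eᵢ/kT = 0, 3.145, 3.459, 4.088, 5.031.
Z = Σ gᵢe^(−Eᵢ/kT) = 2·e^(−0) + 5·e^(−3.145) + 4·e^(−3.459) + 2·e^(−4.088) + 1·e^(−5.031) = 2.000 + 0.2153 + 0.1258 + 0.03355 + 0.006532 = 2.381.
⟨E⟩ = Σ Eᵢ gᵢe^(−Eᵢ/kT) / Z = (0·2.000 + 10·0.2153 + 11·0.1258 + 13·0.03355 + 16·0.006532) / 2.381 = 1.7 ε.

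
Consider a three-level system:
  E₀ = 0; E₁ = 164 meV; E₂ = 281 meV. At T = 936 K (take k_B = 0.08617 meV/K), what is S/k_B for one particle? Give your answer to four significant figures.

k_BT = 0.08617 × 936 K = 80.6551 meV.
Eᵢ/kT = 0, 2.03335, 3.48397.
Z = Σ e^(−Eᵢ/kT) = e^(−0) + e^(−2.03335) + e^(−3.48397) = 1.00000 + 0.130896 + 0.0306853 = 1.16158.
⟨E⟩ = Σ EᵢPᵢ = 25.9040 meV.
S/k_B = ln Z + ⟨E⟩/kT = ln(1.16158) + 25.9040/80.6551 = 0.149781 + 0.321170 = 0.4710.

0.4710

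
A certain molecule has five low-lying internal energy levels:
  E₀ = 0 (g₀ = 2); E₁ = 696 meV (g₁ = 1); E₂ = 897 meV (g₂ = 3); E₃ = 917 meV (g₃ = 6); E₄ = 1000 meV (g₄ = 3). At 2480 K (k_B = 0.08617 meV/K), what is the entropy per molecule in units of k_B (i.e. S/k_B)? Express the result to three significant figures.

1.15

k_BT = 0.08617 × 2480 K = 213.70 meV.
Eᵢ/kT = 0, 3.2569, 4.1975, 4.2911, 4.6795.
Z = Σ gᵢe^(−Eᵢ/kT) = 2·e^(−0) + 1·e^(−3.2569) + 3·e^(−4.1975) + 6·e^(−4.2911) + 3·e^(−4.6795) = 2.0000 + 0.038508 + 0.045099 + 0.082139 + 0.027851 = 2.1936.
⟨E⟩ = Σ EᵢPᵢ = 77.693 meV.
S/k_B = ln Z + ⟨E⟩/kT = ln(2.1936) + 77.693/213.70 = 0.78554 + 0.36356 = 1.15.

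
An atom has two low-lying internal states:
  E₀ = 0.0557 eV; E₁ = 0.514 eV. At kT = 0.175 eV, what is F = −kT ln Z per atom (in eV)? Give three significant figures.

0.0434 eV

Eᵢ/kT = 0.31829, 2.9371.
Z = Σ e^(−Eᵢ/kT) = e^(−0.31829) + e^(−2.9371) = 0.72739 + 0.053019 = 0.78041.
F = −kT ln Z = −0.175 × ln(0.78041) = −0.175 × -0.24794 = 0.0434 eV.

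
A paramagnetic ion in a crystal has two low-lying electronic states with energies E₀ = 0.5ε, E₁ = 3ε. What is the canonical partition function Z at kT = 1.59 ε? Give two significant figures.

Eᵢ/kT = 0.3145, 1.887.
Z = Σ e^(−Eᵢ/kT) = e^(−0.3145) + e^(−1.887) = 0.7302 + 0.1515 = 0.8817.

Z = 0.88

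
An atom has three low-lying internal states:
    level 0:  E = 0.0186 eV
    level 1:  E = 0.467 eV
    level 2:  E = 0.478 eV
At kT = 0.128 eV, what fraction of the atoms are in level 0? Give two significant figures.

0.95

Eᵢ/kT = 0.1453, 3.648, 3.734.
Z = Σ e^(−Eᵢ/kT) = e^(−0.1453) + e^(−3.648) + e^(−3.734) = 0.8648 + 0.02604 + 0.02390 = 0.9147.
P₀ = e^(−E₀/kT) / Z = 0.8648/0.9147 = 0.95.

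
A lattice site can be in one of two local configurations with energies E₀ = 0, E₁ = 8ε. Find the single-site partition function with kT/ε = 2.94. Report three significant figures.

Eᵢ/kT = 0, 2.7211.
Z = Σ e^(−Eᵢ/kT) = e^(−0) + e^(−2.7211) = 1.0000 + 0.065802 = 1.0658.

Z = 1.07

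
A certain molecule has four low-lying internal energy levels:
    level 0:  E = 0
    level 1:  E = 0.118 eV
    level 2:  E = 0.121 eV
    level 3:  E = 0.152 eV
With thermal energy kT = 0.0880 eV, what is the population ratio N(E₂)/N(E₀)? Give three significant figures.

n₂/n₀ = exp[−(E₂−E₀)/kT] = exp(−(0.121 eV)/(0.0880 eV)) = exp(-1.3750) = 0.253.

0.253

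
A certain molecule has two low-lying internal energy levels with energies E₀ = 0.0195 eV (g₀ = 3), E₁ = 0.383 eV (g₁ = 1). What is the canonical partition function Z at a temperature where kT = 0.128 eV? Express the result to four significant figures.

Z = 2.626

Eᵢ/kT = 0.152344, 2.99219.
Z = Σ gᵢe^(−Eᵢ/kT) = 3·e^(−0.152344) + 1·e^(−2.99219) = 2.57608 + 0.0501774 = 2.62626.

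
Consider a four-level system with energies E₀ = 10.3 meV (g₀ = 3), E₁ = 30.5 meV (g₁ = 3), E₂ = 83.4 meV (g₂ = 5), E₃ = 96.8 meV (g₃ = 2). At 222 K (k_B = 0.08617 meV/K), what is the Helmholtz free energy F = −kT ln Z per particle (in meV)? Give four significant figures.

k_BT = 0.08617 × 222 K = 19.1297 meV.
Eᵢ/kT = 0.538430, 1.59438, 4.35971, 5.06019.
Z = Σ gᵢe^(−Eᵢ/kT) = 3·e^(−0.538430) + 3·e^(−1.59438) + 5·e^(−4.35971) + 2·e^(−5.06019) = 1.75099 + 0.609103 + 0.0639105 + 0.0126887 = 2.43669.
F = −kT ln Z = −19.1297 × ln(2.43669) = −19.1297 × 0.890641 = -17.04 meV.

-17.04 meV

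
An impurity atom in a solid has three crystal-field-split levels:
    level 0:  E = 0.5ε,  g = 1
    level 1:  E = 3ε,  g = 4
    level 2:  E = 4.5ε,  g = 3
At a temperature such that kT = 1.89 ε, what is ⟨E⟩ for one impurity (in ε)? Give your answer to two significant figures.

Eᵢ/kT = 0.2646, 1.587, 2.381.
Z = Σ gᵢe^(−Eᵢ/kT) = 1·e^(−0.2646) + 4·e^(−1.587) + 3·e^(−2.381) = 0.7675 + 0.8182 + 0.2774 = 1.863.
⟨E⟩ = Σ Eᵢ gᵢe^(−Eᵢ/kT) / Z = (0.5·0.7675 + 3·0.8182 + 4.5·0.2774) / 1.863 = 2.2 ε.

2.2 ε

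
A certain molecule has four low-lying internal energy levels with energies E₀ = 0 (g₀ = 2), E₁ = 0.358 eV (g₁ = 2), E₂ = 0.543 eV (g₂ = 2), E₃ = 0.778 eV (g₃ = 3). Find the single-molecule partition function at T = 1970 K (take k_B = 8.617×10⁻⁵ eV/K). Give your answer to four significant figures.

k_BT = 8.617×10⁻⁵ × 1970 K = 0.169755 eV.
Eᵢ/kT = 0, 2.10892, 3.19873, 4.58308.
Z = Σ gᵢe^(−Eᵢ/kT) = 2·e^(−0) + 2·e^(−2.10892) + 2·e^(−3.19873) + 3·e^(−4.58308) = 2.00000 + 0.242738 + 0.0816280 + 0.0306701 = 2.35504.

Z = 2.355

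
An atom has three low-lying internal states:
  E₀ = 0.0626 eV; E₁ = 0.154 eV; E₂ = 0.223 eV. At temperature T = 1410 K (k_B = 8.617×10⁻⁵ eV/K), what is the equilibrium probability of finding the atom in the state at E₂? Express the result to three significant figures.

0.154

k_BT = 8.617×10⁻⁵ × 1410 K = 0.12150 eV.
Eᵢ/kT = 0.51523, 1.2675, 1.8354.
Z = Σ e^(−Eᵢ/kT) = e^(−0.51523) + e^(−1.2675) + e^(−1.8354) = 0.59736 + 0.28153 + 0.15955 = 1.0384.
P₂ = e^(−E₂/kT) / Z = 0.15955/1.0384 = 0.154.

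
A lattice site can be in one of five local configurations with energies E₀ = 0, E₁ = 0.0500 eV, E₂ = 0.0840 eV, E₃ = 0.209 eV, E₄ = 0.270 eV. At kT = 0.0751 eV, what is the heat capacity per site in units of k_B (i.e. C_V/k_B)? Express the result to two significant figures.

Eᵢ/kT = 0, 0.6658, 1.119, 2.783, 3.595.
Z = Σ e^(−Eᵢ/kT) = e^(−0) + e^(−0.6658) + e^(−1.119) + e^(−2.783) + e^(−3.595) = 1.000 + 0.5139 + 0.3266 + 0.06185 + 0.02746 = 1.930.
⟨E⟩ = 0.03807 eV, ⟨E²⟩ = 0.004297 eV².
C_V/k_B = (⟨E²⟩ − ⟨E⟩²)/(kT)² = (0.004297 − 0.001449)/0.005640 = 0.50.

0.50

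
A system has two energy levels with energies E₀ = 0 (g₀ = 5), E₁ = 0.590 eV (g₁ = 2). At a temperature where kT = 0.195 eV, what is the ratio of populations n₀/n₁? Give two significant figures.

52

n₀/n₁ = (g₀/g₁) exp[−(E₀−E₁)/kT] = (5/2) × exp(−(-0.590 eV)/(0.195 eV)) = (5/2) × exp(3.026) = 52.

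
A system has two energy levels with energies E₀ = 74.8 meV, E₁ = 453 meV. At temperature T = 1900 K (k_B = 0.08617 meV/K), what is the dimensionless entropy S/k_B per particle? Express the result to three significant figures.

0.303

k_BT = 0.08617 × 1900 K = 163.72 meV.
Eᵢ/kT = 0.45688, 2.7669.
Z = Σ e^(−Eᵢ/kT) = e^(−0.45688) + e^(−2.7669) = 0.63326 + 0.062857 = 0.69612.
⟨E⟩ = Σ EᵢPᵢ = 108.95 meV.
S/k_B = ln Z + ⟨E⟩/kT = ln(0.69612) + 108.95/163.72 = -0.36223 + 0.66547 = 0.303.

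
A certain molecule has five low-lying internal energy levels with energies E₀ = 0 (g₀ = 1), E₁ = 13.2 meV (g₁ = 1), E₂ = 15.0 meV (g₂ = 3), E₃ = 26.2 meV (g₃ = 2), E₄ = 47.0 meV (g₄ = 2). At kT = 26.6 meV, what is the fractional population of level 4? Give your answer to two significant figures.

0.078

Eᵢ/kT = 0, 0.4962, 0.5639, 0.9850, 1.767.
Z = Σ gᵢe^(−Eᵢ/kT) = 1·e^(−0) + 1·e^(−0.4962) + 3·e^(−0.5639) + 2·e^(−0.9850) + 2·e^(−1.767) = 1.000 + 0.6088 + 1.707 + 0.7469 + 0.3417 = 4.404.
P₄ = g₄ e^(−E₄/kT) / Z = 0.3417/4.404 = 0.078.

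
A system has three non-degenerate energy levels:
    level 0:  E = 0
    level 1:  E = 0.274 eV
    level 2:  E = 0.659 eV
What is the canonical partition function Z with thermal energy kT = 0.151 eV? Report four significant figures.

Z = 1.176

Eᵢ/kT = 0, 1.81457, 4.36424.
Z = Σ e^(−Eᵢ/kT) = e^(−0) + e^(−1.81457) + e^(−4.36424) = 1.00000 + 0.162908 + 0.0127243 = 1.17563.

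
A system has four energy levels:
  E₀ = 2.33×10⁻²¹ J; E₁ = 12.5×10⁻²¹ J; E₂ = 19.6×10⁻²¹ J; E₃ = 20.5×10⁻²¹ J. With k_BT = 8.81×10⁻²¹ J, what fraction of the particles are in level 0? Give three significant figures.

0.632

Eᵢ/kT = 0.26447, 1.4188, 2.2247, 2.3269.
Z = Σ e^(−Eᵢ/kT) = e^(−0.26447) + e^(−1.4188) + e^(−2.2247) + e^(−2.3269) = 0.76761 + 0.24200 + 0.10810 + 0.097598 = 1.2153.
P₀ = e^(−E₀/kT) / Z = 0.76761/1.2153 = 0.632.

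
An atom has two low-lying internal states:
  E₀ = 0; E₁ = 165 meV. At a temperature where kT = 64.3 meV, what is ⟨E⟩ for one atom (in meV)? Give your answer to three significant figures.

Eᵢ/kT = 0, 2.5661.
Z = Σ e^(−Eᵢ/kT) = e^(−0) + e^(−2.5661) = 1.0000 + 0.076835 = 1.0768.
⟨E⟩ = Σ Eᵢ e^(−Eᵢ/kT) / Z = (0·1.0000 + 165·0.076835) / 1.0768 = 11.8 meV.

11.8 meV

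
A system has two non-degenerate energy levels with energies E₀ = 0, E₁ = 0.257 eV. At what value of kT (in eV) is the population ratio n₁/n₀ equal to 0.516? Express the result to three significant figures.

0.388 eV

n₁/n₀ = exp[−(E₁−E₀)/kT] = 0.516.
⇒ (E₁−E₀)/kT = ln(1/0.516) = ln(1.9380) = 0.66166.
kT = 0.257 eV / 0.66166 = 0.388 eV.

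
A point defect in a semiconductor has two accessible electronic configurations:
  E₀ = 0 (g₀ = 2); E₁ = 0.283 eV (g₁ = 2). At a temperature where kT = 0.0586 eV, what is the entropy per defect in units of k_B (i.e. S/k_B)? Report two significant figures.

Eᵢ/kT = 0, 4.829.
Z = Σ gᵢe^(−Eᵢ/kT) = 2·e^(−0) + 2·e^(−4.829) = 2.000 + 0.01599 = 2.016.
⟨E⟩ = Σ EᵢPᵢ = 0.002245 eV.
S/k_B = ln Z + ⟨E⟩/kT = ln(2.016) + 0.002245/0.0586 = 0.7011 + 0.03831 = 0.74.

0.74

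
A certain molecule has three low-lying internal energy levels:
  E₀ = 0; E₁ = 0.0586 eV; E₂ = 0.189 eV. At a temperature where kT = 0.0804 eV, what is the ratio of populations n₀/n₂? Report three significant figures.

n₀/n₂ = exp[−(E₀−E₂)/kT] = exp(−(-0.189 eV)/(0.0804 eV)) = exp(2.3507) = 10.5.

10.5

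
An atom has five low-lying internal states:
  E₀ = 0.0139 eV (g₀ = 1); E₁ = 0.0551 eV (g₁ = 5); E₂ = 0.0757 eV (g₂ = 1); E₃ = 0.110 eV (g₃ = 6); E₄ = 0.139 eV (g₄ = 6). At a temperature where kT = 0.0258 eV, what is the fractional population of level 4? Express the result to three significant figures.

Eᵢ/kT = 0.53876, 2.1357, 2.9341, 4.2636, 5.3876.
Z = Σ gᵢe^(−Eᵢ/kT) = 1·e^(−0.53876) + 5·e^(−2.1357) + 1·e^(−2.9341) + 6·e^(−4.2636) + 6·e^(−5.3876) = 0.58347 + 0.59081 + 0.053179 + 0.084429 + 0.027438 = 1.3393.
P₄ = g₄ e^(−E₄/kT) / Z = 0.027438/1.3393 = 0.0205.

0.0205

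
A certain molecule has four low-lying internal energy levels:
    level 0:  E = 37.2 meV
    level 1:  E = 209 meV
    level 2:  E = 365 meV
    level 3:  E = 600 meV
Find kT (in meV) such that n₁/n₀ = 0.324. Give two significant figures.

150 meV

n₁/n₀ = exp[−(E₁−E₀)/kT] = 0.324.
⇒ (E₁−E₀)/kT = ln(1/0.324) = ln(3.086) = 1.127.
kT = 171.8 meV / 1.127 = 150 meV.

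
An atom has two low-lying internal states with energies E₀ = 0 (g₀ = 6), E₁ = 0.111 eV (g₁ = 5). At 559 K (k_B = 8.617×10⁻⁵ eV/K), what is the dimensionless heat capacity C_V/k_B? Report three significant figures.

0.376

k_BT = 8.617×10⁻⁵ × 559 K = 0.048169 eV.
Eᵢ/kT = 0, 2.3044.
Z = Σ gᵢe^(−Eᵢ/kT) = 6·e^(−0) + 5·e^(−2.3044) = 6.0000 + 0.49909 = 6.4991.
⟨E⟩ = 0.0085241 eV, ⟨E²⟩ = 0.00094618 eV².
C_V/k_B = (⟨E²⟩ − ⟨E⟩²)/(kT)² = (0.00094618 − 0.000072660)/0.0023203 = 0.376.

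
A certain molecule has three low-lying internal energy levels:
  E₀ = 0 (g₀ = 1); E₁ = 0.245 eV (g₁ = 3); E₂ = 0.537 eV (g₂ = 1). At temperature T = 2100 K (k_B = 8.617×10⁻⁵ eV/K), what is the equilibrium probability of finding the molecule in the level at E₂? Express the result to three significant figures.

k_BT = 8.617×10⁻⁵ × 2100 K = 0.18096 eV.
Eᵢ/kT = 0, 1.3539, 2.9675.
Z = Σ gᵢe^(−Eᵢ/kT) = 1·e^(−0) + 3·e^(−1.3539) + 1·e^(−2.9675) = 1.0000 + 0.77469 + 0.051432 = 1.8261.
P₂ = g₂ e^(−E₂/kT) / Z = 0.051432/1.8261 = 0.0282.

0.0282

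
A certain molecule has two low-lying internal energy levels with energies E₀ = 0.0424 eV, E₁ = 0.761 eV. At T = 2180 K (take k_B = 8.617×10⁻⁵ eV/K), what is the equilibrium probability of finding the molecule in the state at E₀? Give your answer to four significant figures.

k_BT = 8.617×10⁻⁵ × 2180 K = 0.187851 eV.
Eᵢ/kT = 0.225711, 4.05108.
Z = Σ e^(−Eᵢ/kT) = e^(−0.225711) + e^(−4.05108) = 0.797949 + 0.0174036 = 0.815353.
P₀ = e^(−E₀/kT) / Z = 0.797949/0.815353 = 0.9787.

0.9787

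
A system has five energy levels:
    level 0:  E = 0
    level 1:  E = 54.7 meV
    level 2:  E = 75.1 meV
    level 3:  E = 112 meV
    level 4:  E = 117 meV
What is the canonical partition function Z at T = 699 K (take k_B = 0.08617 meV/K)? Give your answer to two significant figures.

Z = 2.0

k_BT = 0.08617 × 699 K = 60.23 meV.
Eᵢ/kT = 0, 0.9082, 1.247, 1.860, 1.943.
Z = Σ e^(−Eᵢ/kT) = e^(−0) + e^(−0.9082) + e^(−1.247) + e^(−1.860) + e^(−1.943) = 1.000 + 0.4032 + 0.2874 + 0.1557 + 0.1433 = 1.990.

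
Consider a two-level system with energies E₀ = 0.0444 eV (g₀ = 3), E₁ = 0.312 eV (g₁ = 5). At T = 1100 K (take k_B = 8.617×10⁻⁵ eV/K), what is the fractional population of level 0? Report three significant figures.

k_BT = 8.617×10⁻⁵ × 1100 K = 0.094787 eV.
Eᵢ/kT = 0.46842, 3.2916.
Z = Σ gᵢe^(−Eᵢ/kT) = 3·e^(−0.46842) + 5·e^(−3.2916) = 1.8780 + 0.18597 = 2.0640.
P₀ = g₀ e^(−E₀/kT) / Z = 1.8780/2.0640 = 0.910.

0.910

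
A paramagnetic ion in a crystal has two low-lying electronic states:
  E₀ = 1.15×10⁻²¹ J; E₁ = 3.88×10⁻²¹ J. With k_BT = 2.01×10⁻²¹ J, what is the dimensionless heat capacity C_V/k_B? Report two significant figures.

Eᵢ/kT = 0.5721, 1.930.
Z = Σ e^(−Eᵢ/kT) = e^(−0.5721) + e^(−1.930) = 0.5643 + 0.1451 = 0.7094.
⟨E⟩ = 1.708, ⟨E²⟩ = 4.131.
C_V/k_B = (⟨E²⟩ − ⟨E⟩²)/(kT)² = (4.131 − 2.917)/4.040 = 0.30.

0.30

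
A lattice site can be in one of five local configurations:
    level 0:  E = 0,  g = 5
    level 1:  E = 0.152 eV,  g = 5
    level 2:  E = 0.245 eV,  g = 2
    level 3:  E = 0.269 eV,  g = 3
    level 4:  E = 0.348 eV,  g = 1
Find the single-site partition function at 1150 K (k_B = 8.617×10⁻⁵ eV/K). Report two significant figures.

Z = 6.5

k_BT = 8.617×10⁻⁵ × 1150 K = 0.09910 eV.
Eᵢ/kT = 0, 1.534, 2.472, 2.714, 3.512.
Z = Σ gᵢe^(−Eᵢ/kT) = 5·e^(−0) + 5·e^(−1.534) + 2·e^(−2.472) + 3·e^(−2.714) + 1·e^(−3.512) = 5.000 + 1.078 + 0.1688 + 0.1988 + 0.02984 = 6.475.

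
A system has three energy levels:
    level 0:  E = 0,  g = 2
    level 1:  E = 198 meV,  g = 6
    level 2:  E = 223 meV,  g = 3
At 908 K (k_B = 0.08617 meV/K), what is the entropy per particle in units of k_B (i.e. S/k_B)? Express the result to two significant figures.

1.6

k_BT = 0.08617 × 908 K = 78.24 meV.
Eᵢ/kT = 0, 2.531, 2.850.
Z = Σ gᵢe^(−Eᵢ/kT) = 2·e^(−0) + 6·e^(−2.531) + 3·e^(−2.850) = 2.000 + 0.4775 + 0.1735 = 2.651.
⟨E⟩ = Σ EᵢPᵢ = 50.26 meV.
S/k_B = ln Z + ⟨E⟩/kT = ln(2.651) + 50.26/78.24 = 0.9749 + 0.6424 = 1.6.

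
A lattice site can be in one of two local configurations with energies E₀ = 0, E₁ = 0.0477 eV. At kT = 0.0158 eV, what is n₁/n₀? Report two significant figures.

n₁/n₀ = exp[−(E₁−E₀)/kT] = exp(−(0.0477 eV)/(0.0158 eV)) = exp(-3.019) = 0.049.

0.049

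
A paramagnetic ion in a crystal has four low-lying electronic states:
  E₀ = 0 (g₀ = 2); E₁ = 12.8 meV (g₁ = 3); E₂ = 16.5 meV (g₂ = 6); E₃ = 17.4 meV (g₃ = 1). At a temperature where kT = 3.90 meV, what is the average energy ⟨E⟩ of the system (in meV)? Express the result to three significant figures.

1.39 meV

Eᵢ/kT = 0, 3.2821, 4.2308, 4.4615.
Z = Σ gᵢe^(−Eᵢ/kT) = 2·e^(−0) + 3·e^(−3.2821) + 6·e^(−4.2308) + 1·e^(−4.4615) = 2.0000 + 0.11265 + 0.087245 + 0.011545 = 2.2114.
⟨E⟩ = Σ Eᵢ gᵢe^(−Eᵢ/kT) / Z = (0·2.0000 + 12.8·0.11265 + 16.5·0.087245 + 17.4·0.011545) / 2.2114 = 1.39 meV.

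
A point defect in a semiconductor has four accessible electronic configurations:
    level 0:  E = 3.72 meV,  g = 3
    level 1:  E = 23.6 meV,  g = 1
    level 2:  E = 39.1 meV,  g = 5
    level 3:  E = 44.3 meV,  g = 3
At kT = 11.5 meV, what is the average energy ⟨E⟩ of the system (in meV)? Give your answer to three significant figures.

8.08 meV

Eᵢ/kT = 0.32348, 2.0522, 3.4000, 3.8522.
Z = Σ gᵢe^(−Eᵢ/kT) = 3·e^(−0.32348) + 1·e^(−2.0522) + 5·e^(−3.4000) + 3·e^(−3.8522) = 2.1709 + 0.12845 + 0.16687 + 0.063699 = 2.5299.
⟨E⟩ = Σ Eᵢ gᵢe^(−Eᵢ/kT) / Z = (3.72·2.1709 + 23.6·0.12845 + 39.1·0.16687 + 44.3·0.063699) / 2.5299 = 8.08 meV.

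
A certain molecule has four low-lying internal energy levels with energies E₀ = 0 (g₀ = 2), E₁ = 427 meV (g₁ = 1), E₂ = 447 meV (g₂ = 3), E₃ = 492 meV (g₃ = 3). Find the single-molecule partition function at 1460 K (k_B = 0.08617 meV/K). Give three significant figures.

Z = 2.18

k_BT = 0.08617 × 1460 K = 125.81 meV.
Eᵢ/kT = 0, 3.3940, 3.5530, 3.9107.
Z = Σ gᵢe^(−Eᵢ/kT) = 2·e^(−0) + 1·e^(−3.3940) + 3·e^(−3.5530) + 3·e^(−3.9107) = 2.0000 + 0.033574 + 0.085916 + 0.060079 = 2.1796.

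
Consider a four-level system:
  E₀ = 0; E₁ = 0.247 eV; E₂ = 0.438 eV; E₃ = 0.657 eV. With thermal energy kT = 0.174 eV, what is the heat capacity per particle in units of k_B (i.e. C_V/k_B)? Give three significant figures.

Eᵢ/kT = 0, 1.4195, 2.5172, 3.7759.
Z = Σ e^(−Eᵢ/kT) = e^(−0) + e^(−1.4195) + e^(−2.5172) + e^(−3.7759) = 1.0000 + 0.24183 + 0.080685 + 0.022916 = 1.3454.
⟨E⟩ = 0.081855 eV, ⟨E²⟩ = 0.029823 eV².
C_V/k_B = (⟨E²⟩ − ⟨E⟩²)/(kT)² = (0.029823 − 0.0067002)/0.030276 = 0.764.

0.764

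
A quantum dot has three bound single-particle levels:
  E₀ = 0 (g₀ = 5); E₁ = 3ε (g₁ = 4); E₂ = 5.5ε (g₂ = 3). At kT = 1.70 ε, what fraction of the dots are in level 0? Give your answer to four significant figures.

Eᵢ/kT = 0, 1.76471, 3.23529.
Z = Σ gᵢe^(−Eᵢ/kT) = 5·e^(−0) + 4·e^(−1.76471) + 3·e^(−3.23529) = 5.00000 + 0.684946 + 0.118046 = 5.80299.
P₀ = g₀ e^(−E₀/kT) / Z = 5.00000/5.80299 = 0.8616.

0.8616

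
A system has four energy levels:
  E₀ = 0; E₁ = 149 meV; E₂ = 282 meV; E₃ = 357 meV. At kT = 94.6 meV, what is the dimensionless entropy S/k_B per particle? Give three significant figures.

0.688

Eᵢ/kT = 0, 1.5751, 2.9810, 3.7738.
Z = Σ e^(−Eᵢ/kT) = e^(−0) + e^(−1.5751) + e^(−2.9810) + e^(−3.7738) = 1.0000 + 0.20699 + 0.050742 + 0.022965 = 1.2807.
⟨E⟩ = Σ EᵢPᵢ = 41.656 meV.
S/k_B = ln Z + ⟨E⟩/kT = ln(1.2807) + 41.656/94.6 = 0.24741 + 0.44034 = 0.688.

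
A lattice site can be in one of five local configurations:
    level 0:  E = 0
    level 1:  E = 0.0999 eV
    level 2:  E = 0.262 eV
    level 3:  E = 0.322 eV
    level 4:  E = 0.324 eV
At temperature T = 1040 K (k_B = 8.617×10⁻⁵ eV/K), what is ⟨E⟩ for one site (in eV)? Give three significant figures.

0.0449 eV

k_BT = 8.617×10⁻⁵ × 1040 K = 0.089617 eV.
Eᵢ/kT = 0, 1.1147, 2.9236, 3.5931, 3.6154.
Z = Σ e^(−Eᵢ/kT) = e^(−0) + e^(−1.1147) + e^(−2.9236) + e^(−3.5931) + e^(−3.6154) = 1.0000 + 0.32801 + 0.053740 + 0.027513 + 0.026906 = 1.4362.
⟨E⟩ = Σ Eᵢ e^(−Eᵢ/kT) / Z = (0·1.0000 + 0.0999·0.32801 + 0.262·0.053740 + 0.322·0.027513 + 0.324·0.026906) / 1.4362 = 0.0449 eV.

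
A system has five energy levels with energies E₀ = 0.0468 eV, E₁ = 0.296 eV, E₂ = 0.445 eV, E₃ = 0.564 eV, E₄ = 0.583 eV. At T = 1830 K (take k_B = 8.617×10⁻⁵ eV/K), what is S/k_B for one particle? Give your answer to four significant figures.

k_BT = 8.617×10⁻⁵ × 1830 K = 0.157691 eV.
Eᵢ/kT = 0.296783, 1.87709, 2.82197, 3.57662, 3.69710.
Z = Σ e^(−Eᵢ/kT) = e^(−0.296783) + e^(−1.87709) + e^(−2.82197) + e^(−3.57662) + e^(−3.69710) = 0.743205 + 0.153035 + 0.0594886 + 0.0279701 + 0.0247953 = 1.00849.
⟨E⟩ = Σ EᵢPᵢ = 0.135632 eV.
S/k_B = ln Z + ⟨E⟩/kT = ln(1.00849) + 0.135632/0.157691 = 0.00845416 + 0.860112 = 0.8686.

0.8686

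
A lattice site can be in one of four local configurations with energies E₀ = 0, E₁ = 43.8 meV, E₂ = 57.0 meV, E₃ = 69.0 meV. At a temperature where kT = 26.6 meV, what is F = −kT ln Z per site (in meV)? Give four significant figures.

Eᵢ/kT = 0, 1.64662, 2.14286, 2.59398.
Z = Σ e^(−Eᵢ/kT) = e^(−0) + e^(−1.64662) + e^(−2.14286) + e^(−2.59398) = 1.00000 + 0.192700 + 0.117319 + 0.0747221 = 1.38474.
F = −kT ln Z = −26.6 × ln(1.38474) = −26.6 × 0.325512 = -8.659 meV.

-8.659 meV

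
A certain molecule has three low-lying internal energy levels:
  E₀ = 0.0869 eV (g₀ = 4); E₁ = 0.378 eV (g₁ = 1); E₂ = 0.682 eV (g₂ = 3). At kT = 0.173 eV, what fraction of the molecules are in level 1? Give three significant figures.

Eᵢ/kT = 0.50231, 2.1850, 3.9422.
Z = Σ gᵢe^(−Eᵢ/kT) = 4·e^(−0.50231) + 1·e^(−2.1850) + 3·e^(−3.9422) = 2.4205 + 0.11248 + 0.058216 = 2.5912.
P₁ = g₁ e^(−E₁/kT) / Z = 0.11248/2.5912 = 0.0434.

0.0434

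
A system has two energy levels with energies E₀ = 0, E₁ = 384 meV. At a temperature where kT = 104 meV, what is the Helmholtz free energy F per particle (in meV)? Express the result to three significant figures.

Eᵢ/kT = 0, 3.6923.
Z = Σ e^(−Eᵢ/kT) = e^(−0) + e^(−3.6923) = 1.0000 + 0.024915 = 1.0249.
F = −kT ln Z = −104 × ln(1.0249) = −104 × 0.024595 = -2.56 meV.

-2.56 meV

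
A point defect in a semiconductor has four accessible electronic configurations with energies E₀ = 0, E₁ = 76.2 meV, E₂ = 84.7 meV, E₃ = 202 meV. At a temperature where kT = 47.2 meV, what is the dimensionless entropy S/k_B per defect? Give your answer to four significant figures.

Eᵢ/kT = 0, 1.61441, 1.79449, 4.27966.
Z = Σ e^(−Eᵢ/kT) = e^(−0) + e^(−1.61441) + e^(−1.79449) + e^(−4.27966) = 1.00000 + 0.199008 + 0.166212 + 0.0138474 = 1.37907.
⟨E⟩ = Σ EᵢPᵢ = 23.2329 meV.
S/k_B = ln Z + ⟨E⟩/kT = ln(1.37907) + 23.2329/47.2 = 0.321409 + 0.492222 = 0.8136.

0.8136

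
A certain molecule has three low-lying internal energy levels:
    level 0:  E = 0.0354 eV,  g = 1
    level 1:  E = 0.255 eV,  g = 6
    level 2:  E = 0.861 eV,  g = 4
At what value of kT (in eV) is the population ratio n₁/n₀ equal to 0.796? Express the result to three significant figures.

n₁/n₀ = (g₁/g₀) exp[−(E₁−E₀)/kT] = 0.796.
⇒ (E₁−E₀)/kT = ln((6/1)/0.796) = ln(7.5377) = 2.0199.
kT = 0.2196 eV / 2.0199 = 0.109 eV.

0.109 eV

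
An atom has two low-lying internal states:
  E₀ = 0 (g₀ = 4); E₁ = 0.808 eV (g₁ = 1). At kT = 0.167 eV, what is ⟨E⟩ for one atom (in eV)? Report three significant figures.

0.00160 eV

Eᵢ/kT = 0, 4.8383.
Z = Σ gᵢe^(−Eᵢ/kT) = 4·e^(−0) + 1·e^(−4.8383) = 4.0000 + 0.0079205 = 4.0079.
⟨E⟩ = Σ Eᵢ gᵢe^(−Eᵢ/kT) / Z = (0·4.0000 + 0.808·0.0079205) / 4.0079 = 0.00160 eV.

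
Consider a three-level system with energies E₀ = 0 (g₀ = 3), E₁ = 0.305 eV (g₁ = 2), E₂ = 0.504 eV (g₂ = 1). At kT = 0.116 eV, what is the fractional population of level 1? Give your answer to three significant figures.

0.0457

Eᵢ/kT = 0, 2.6293, 4.3448.
Z = Σ gᵢe^(−Eᵢ/kT) = 3·e^(−0) + 2·e^(−2.6293) + 1·e^(−4.3448) = 3.0000 + 0.14426 + 0.012974 = 3.1572.
P₁ = g₁ e^(−E₁/kT) / Z = 0.14426/3.1572 = 0.0457.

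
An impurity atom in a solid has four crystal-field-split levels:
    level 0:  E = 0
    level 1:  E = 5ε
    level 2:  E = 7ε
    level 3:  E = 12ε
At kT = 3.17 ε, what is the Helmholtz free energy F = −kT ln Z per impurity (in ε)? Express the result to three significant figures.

-0.926 ε

Eᵢ/kT = 0, 1.5773, 2.2082, 3.7855.
Z = Σ e^(−Eᵢ/kT) = e^(−0) + e^(−1.5773) + e^(−2.2082) + e^(−3.7855) = 1.0000 + 0.20653 + 0.10990 + 0.022698 = 1.3391.
F = −kT ln Z = −3.17 × ln(1.3391) = −3.17 × 0.29200 = -0.926 ε.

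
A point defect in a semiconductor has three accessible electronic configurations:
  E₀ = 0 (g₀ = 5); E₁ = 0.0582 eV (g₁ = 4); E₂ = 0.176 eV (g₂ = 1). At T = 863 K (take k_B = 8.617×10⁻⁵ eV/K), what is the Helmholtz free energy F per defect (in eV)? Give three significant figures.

k_BT = 8.617×10⁻⁵ × 863 K = 0.074365 eV.
Eᵢ/kT = 0, 0.78263, 2.3667.
Z = Σ gᵢe^(−Eᵢ/kT) = 5·e^(−0) + 4·e^(−0.78263) + 1·e^(−2.3667) = 5.0000 + 1.8288 + 0.093790 = 6.9226.
F = −kT ln Z = −0.074365 × ln(6.9226) = −0.074365 × 1.9348 = -0.144 eV.

-0.144 eV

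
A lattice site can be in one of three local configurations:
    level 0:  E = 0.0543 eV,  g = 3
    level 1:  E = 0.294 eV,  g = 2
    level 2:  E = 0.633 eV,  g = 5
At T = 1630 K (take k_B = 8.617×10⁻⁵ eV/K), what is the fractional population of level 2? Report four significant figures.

k_BT = 8.617×10⁻⁵ × 1630 K = 0.140457 eV.
Eᵢ/kT = 0.386595, 2.09317, 4.50672.
Z = Σ gᵢe^(−Eᵢ/kT) = 3·e^(−0.386595) + 2·e^(−2.09317) + 5·e^(−4.50672) = 2.03810 + 0.246591 + 0.0551730 = 2.33986.
P₂ = g₂ e^(−E₂/kT) / Z = 0.0551730/2.33986 = 0.02358.

0.02358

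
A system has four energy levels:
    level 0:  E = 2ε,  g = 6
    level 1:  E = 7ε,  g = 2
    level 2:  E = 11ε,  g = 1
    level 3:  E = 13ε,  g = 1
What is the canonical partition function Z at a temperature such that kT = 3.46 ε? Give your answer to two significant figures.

Eᵢ/kT = 0.5780, 2.023, 3.179, 3.757.
Z = Σ gᵢe^(−Eᵢ/kT) = 6·e^(−0.5780) + 2·e^(−2.023) + 1·e^(−3.179) + 1·e^(−3.757) = 3.366 + 0.2645 + 0.04163 + 0.02335 = 3.695.

Z = 3.7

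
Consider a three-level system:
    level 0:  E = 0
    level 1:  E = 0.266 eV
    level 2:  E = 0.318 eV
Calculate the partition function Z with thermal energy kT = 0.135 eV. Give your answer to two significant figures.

Eᵢ/kT = 0, 1.970, 2.356.
Z = Σ e^(−Eᵢ/kT) = e^(−0) + e^(−1.970) + e^(−2.356) = 1.000 + 0.1395 + 0.09480 = 1.234.

Z = 1.2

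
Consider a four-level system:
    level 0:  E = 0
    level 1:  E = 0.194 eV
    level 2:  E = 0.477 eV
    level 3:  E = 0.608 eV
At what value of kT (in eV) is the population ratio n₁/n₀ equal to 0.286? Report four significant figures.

0.1550 eV

n₁/n₀ = exp[−(E₁−E₀)/kT] = 0.286.
⇒ (E₁−E₀)/kT = ln(1/0.286) = ln(3.49650) = 1.25176.
kT = 0.194 eV / 1.25176 = 0.1550 eV.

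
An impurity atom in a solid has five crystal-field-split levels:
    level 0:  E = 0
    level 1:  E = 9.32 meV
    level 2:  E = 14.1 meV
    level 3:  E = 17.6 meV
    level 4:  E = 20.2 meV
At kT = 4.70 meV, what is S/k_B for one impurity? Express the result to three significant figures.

0.668

Eᵢ/kT = 0, 1.9830, 3.0000, 3.7447, 4.2979.
Z = Σ e^(−Eᵢ/kT) = e^(−0) + e^(−1.9830) + e^(−3.0000) + e^(−3.7447) + e^(−4.2979) = 1.0000 + 0.13766 + 0.049787 + 0.023643 + 0.013597 = 1.2247.
⟨E⟩ = Σ EᵢPᵢ = 2.1848 meV.
S/k_B = ln Z + ⟨E⟩/kT = ln(1.2247) + 2.1848/4.70 = 0.20270 + 0.46485 = 0.668.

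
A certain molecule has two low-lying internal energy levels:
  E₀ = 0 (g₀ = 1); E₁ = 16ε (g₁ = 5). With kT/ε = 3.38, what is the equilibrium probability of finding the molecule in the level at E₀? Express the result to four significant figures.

Eᵢ/kT = 0, 4.73373.
Z = Σ gᵢe^(−Eᵢ/kT) = 1·e^(−0) + 5·e^(−4.73373) = 1.00000 + 0.0439680 = 1.04397.
P₀ = g₀ e^(−E₀/kT) / Z = 1.00000/1.04397 = 0.9579.

0.9579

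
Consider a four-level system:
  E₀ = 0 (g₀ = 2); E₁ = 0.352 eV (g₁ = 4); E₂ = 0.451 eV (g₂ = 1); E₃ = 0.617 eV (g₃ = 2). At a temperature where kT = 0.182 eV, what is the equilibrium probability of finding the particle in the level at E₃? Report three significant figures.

Eᵢ/kT = 0, 1.9341, 2.4780, 3.3901.
Z = Σ gᵢe^(−Eᵢ/kT) = 2·e^(−0) + 4·e^(−1.9341) + 1·e^(−2.4780) + 2·e^(−3.3901) = 2.0000 + 0.57822 + 0.083911 + 0.067411 = 2.7295.
P₃ = g₃ e^(−E₃/kT) / Z = 0.067411/2.7295 = 0.0247.

0.0247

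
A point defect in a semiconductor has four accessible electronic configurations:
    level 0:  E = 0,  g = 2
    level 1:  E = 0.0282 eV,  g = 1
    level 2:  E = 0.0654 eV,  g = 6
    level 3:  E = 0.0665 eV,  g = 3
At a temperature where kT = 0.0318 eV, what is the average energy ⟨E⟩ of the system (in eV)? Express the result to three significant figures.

0.0244 eV

Eᵢ/kT = 0, 0.88679, 2.0566, 2.0912.
Z = Σ gᵢe^(−Eᵢ/kT) = 2·e^(−0) + 1·e^(−0.88679) + 6·e^(−2.0566) + 3·e^(−2.0912) = 2.0000 + 0.41198 + 0.76733 + 0.37062 = 3.5499.
⟨E⟩ = Σ Eᵢ gᵢe^(−Eᵢ/kT) / Z = (0·2.0000 + 0.0282·0.41198 + 0.0654·0.76733 + 0.0665·0.37062) / 3.5499 = 0.0244 eV.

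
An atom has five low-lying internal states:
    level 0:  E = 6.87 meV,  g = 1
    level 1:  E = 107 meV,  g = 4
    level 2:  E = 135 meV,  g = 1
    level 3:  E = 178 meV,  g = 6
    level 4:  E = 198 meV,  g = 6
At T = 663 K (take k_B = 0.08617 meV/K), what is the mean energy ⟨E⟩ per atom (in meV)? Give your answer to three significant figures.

k_BT = 0.08617 × 663 K = 57.131 meV.
Eᵢ/kT = 0.12025, 1.8729, 2.3630, 3.1156, 3.4657.
Z = Σ gᵢe^(−Eᵢ/kT) = 1·e^(−0.12025) + 4·e^(−1.8729) + 1·e^(−2.3630) + 6·e^(−3.1156) + 6·e^(−3.4657) = 0.88670 + 0.61471 + 0.094137 + 0.26611 + 0.18751 = 2.0492.
⟨E⟩ = Σ Eᵢ gᵢe^(−Eᵢ/kT) / Z = (6.87·0.88670 + 107·0.61471 + 135·0.094137 + 178·0.26611 + 198·0.18751) / 2.0492 = 82.5 meV.

82.5 meV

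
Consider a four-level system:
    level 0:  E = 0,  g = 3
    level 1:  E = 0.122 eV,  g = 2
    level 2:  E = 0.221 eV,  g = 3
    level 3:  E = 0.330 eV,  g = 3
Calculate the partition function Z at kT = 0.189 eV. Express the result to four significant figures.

Eᵢ/kT = 0, 0.645503, 1.16931, 1.74603.
Z = Σ gᵢe^(−Eᵢ/kT) = 3·e^(−0) + 2·e^(−0.645503) + 3·e^(−1.16931) + 3·e^(−1.74603) = 3.00000 + 1.04880 + 0.931744 + 0.523396 = 5.50394.

Z = 5.504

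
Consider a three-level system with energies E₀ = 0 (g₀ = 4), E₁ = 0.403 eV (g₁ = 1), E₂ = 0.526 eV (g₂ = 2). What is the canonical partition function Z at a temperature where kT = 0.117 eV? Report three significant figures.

Z = 4.05

Eᵢ/kT = 0, 3.4444, 4.4957.
Z = Σ gᵢe^(−Eᵢ/kT) = 4·e^(−0) + 1·e^(−3.4444) + 2·e^(−4.4957) = 4.0000 + 0.031924 + 0.022314 = 4.0542.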